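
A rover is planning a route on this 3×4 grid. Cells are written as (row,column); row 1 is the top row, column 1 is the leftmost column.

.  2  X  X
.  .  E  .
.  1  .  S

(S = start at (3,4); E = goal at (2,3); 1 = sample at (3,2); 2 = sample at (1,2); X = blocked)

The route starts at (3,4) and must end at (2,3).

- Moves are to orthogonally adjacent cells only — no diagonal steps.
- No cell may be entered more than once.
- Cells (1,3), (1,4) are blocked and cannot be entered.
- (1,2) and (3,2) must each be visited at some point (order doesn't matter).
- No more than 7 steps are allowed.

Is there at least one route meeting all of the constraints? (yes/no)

Exhausting the options from (3,4), every branch either dead-ends against blocked cells, would have to re-enter a cell already used, runs past the 7-move limit, or reaches the goal with a constraint still unmet.

no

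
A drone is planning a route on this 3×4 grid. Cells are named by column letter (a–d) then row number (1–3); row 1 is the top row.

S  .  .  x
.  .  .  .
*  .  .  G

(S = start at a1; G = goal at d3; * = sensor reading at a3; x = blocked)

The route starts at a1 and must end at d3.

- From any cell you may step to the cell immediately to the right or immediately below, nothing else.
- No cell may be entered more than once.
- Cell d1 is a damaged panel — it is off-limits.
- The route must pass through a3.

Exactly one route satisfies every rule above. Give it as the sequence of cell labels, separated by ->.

a1 -> a2 -> a3 -> b3 -> c3 -> d3

Moves only go right or down, so the column and row indices never decrease.
Route from a1: 2× down (reaching a3), 3× right (reaching d3) — 5 moves in all.
Check: all required cells visited.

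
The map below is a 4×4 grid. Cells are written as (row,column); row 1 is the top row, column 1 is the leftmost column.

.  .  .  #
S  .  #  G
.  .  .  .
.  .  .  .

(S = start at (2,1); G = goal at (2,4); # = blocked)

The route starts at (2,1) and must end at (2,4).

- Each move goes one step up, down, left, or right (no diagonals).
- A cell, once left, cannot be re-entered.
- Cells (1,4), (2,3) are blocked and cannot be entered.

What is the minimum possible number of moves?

The Manhattan distance from (2,1) to (2,4) is |2−2| + |1−4| = 3, so at least 3 moves are needed.
That bound ignores the blocked cells. Measuring each leg by the fewest moves that actually steer around them ((2,1)→(2,4): 5) raises the lower bound to 5.
A route of 5 moves exists: (2,1) → (3,1) → (3,2) → (3,3) → (3,4) → (2,4).
Since 5 matches that lower bound, it is optimal.

5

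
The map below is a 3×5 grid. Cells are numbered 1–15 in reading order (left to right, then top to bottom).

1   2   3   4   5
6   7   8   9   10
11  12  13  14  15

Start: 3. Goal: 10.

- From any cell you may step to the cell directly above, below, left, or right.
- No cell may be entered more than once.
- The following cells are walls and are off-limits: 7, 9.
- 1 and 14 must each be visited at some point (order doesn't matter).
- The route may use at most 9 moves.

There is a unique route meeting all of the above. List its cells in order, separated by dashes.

The 9-move cap with required stops at 1, 14 leaves no slack for detours.
Route from 3: 2× left (reaching 1), 2× down (reaching 11), 4× right (reaching 15), up to 10 — 9 moves in all.
Check: all required cells visited; 9 ≤ 9 moves.

3 - 2 - 1 - 6 - 11 - 12 - 13 - 14 - 15 - 10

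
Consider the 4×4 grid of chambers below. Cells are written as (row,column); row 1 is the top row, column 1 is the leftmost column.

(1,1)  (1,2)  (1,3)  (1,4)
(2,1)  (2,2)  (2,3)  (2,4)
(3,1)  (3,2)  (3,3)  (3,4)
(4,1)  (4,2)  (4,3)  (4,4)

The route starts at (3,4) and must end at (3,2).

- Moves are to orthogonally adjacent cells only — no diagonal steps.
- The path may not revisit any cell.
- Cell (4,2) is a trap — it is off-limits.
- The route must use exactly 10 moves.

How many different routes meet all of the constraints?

10

Need simple routes of exactly 10 moves from (3,4) to (3,2) (Manhattan distance 2, so 4 moves are spent on a detour and 4 undoing it).
Branch systematically from the start, pruning whenever the remaining move budget drops below the Manhattan distance to (3,2) or differs from it in parity. Grouping the completions by first move — via (2,4): 2; via (4,4): 5; via (3,3): 3 — and summing: 2 + 5 + 3 = 10.
That gives 10 routes.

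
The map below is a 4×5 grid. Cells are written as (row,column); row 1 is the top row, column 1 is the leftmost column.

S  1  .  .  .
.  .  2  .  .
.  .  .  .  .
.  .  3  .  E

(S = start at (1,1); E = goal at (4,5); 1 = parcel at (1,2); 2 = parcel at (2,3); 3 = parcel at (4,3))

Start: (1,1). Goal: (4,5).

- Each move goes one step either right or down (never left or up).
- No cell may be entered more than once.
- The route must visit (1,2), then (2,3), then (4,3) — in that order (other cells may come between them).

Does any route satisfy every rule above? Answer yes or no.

One route that works: (1,1) → (1,2) → (2,2) → (2,3) → (3,3) → (4,3) → (4,4) → (4,5).

yes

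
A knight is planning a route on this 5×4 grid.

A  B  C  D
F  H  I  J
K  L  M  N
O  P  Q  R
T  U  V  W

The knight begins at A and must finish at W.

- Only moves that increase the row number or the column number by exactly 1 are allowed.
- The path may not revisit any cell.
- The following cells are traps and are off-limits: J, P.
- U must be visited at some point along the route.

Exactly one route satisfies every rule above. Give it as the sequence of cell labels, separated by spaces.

Moves only go right or down, so the column and row indices never decrease.
Route from A: 4× down (reaching T), 3× right (reaching W) — 7 moves in all.
Check: all required cells visited.

A F K O T U V W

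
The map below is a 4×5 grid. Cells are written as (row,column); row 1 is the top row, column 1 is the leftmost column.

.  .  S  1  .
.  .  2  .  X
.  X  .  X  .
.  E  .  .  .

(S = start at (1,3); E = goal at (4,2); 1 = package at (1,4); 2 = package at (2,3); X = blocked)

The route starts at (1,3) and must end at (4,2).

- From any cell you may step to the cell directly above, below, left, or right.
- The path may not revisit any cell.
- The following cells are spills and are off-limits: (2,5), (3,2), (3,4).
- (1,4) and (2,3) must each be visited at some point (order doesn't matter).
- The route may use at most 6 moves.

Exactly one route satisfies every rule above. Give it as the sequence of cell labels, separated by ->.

Any route must reach (1,4) and (2,3) and still end at (4,2) within 6 moves, so the order of the required stops is forced.
Route from (1,3): right 1 to (1,4), down 1 to (2,4), left 1 to (2,3), down 2 to (4,3), left 1 to (4,2) — 6 moves in all.
Check: all required cells visited; 6 ≤ 6 moves.

(1,3) -> (1,4) -> (2,4) -> (2,3) -> (3,3) -> (4,3) -> (4,2)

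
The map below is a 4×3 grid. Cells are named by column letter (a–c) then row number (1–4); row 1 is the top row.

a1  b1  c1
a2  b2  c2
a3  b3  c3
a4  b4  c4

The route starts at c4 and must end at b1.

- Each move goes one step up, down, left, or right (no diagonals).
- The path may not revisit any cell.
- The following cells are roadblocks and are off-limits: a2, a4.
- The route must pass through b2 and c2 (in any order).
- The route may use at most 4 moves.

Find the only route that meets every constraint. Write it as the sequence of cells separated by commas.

The budget equals the shortest possible length, so every move has to be on a shortest route through the required cells.
Route from c4: 2× up (reaching c2), left to b2, up to b1 — 4 moves in all.
Check: all required cells visited; 4 ≤ 4 moves.

c4, c3, c2, b2, b1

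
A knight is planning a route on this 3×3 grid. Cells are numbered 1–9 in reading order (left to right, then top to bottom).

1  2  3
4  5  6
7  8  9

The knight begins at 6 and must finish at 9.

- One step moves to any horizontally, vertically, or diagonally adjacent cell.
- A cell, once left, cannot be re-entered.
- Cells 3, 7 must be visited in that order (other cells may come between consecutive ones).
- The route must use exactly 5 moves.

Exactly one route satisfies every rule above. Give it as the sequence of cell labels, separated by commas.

6, 3, 5, 7, 8, 9

The waypoints must appear in the order 3, 7, with no cell reused.
Route from 6: up to 3, 2× down-left (reaching 7), 2× right (reaching 9) — 5 moves in all.
Check: order respected (3 at step 1, 7 at step 3); 5 moves as required.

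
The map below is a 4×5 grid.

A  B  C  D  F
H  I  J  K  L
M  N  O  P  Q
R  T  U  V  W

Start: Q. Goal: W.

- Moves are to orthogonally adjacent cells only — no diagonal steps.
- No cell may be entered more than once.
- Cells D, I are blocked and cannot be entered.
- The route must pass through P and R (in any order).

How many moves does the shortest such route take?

Any route passes through P and R in some order between Q and W. Summing Manhattan distances along each leg and taking the cheapest ordering (Q → P → R → W) gives a lower bound of 1 + 4 + 4 = 9 moves.
A route of 9 moves achieves this: Q → P → O → N → M → R → T → U → V → W.
Since 9 matches the lower bound, it is optimal.

9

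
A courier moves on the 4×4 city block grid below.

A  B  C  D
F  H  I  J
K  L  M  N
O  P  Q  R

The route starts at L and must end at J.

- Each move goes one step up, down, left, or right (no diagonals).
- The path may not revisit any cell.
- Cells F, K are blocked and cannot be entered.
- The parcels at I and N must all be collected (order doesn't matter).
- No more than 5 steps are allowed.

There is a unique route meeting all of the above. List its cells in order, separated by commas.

The budget equals the shortest possible length, so every move has to be on a shortest route through the required cells.
Route from L: up to H, right to I, down to M, right to N, up to J — 5 moves in all.
Check: all required cells visited; 5 ≤ 5 moves.

L, H, I, M, N, J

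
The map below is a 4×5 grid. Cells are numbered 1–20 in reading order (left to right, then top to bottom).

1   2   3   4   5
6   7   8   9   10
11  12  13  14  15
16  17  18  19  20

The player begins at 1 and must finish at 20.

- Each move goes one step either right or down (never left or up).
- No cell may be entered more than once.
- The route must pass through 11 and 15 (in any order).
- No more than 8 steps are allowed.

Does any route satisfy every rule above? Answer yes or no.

One route that works: 1 → 6 → 11 → 12 → 13 → 14 → 15 → 20.

yes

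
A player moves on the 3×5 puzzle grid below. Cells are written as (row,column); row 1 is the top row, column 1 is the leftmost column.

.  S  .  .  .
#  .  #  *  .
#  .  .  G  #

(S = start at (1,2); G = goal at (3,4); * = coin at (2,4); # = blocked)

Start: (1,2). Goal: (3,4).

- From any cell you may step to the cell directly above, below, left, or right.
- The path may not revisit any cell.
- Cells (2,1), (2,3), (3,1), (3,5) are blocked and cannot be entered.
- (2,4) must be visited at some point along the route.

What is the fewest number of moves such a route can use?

Any route passes through (2,4) somewhere between (1,2) and (3,4). Summing Manhattan distances along the two legs ((1,2) → (2,4) → (3,4)) gives a lower bound of 3 + 1 = 4 moves.
A route of 4 moves achieves this: (1,2) → (1,3) → (1,4) → (2,4) → (3,4).
Since 4 matches the lower bound, it is optimal.

4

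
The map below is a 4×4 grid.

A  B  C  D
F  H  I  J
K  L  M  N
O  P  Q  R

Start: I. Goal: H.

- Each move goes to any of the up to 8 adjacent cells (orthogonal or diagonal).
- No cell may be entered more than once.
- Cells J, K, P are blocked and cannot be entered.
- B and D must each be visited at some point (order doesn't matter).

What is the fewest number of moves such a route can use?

Any route passes through B and D in some order between I and H. Summing Chebyshev distances along each leg and taking the cheapest ordering (I → D → B → H) gives a lower bound of 1 + 2 + 1 = 4 moves.
A route of 4 moves achieves this: I → D → C → B → H.
Since 4 matches the lower bound, it is optimal.

4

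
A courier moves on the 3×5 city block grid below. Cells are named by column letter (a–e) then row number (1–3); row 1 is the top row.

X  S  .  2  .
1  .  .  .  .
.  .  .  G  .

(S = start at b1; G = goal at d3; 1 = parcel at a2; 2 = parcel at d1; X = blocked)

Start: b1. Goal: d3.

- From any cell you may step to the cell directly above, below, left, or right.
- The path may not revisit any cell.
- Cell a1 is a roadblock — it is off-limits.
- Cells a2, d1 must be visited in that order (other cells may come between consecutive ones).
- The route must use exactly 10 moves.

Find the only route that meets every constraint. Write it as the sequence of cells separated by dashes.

b1 - b2 - a2 - a3 - b3 - c3 - c2 - c1 - d1 - d2 - d3

The waypoints must appear in the order a2, d1, with no cell reused.
Route from b1: down to b2, left to a2, down to a3, 2× right (reaching c3), 2× up (reaching c1), right to d1, 2× down (reaching d3) — 10 moves in all.
Check: order respected (1 at step 2, 2 at step 8); 10 moves as required.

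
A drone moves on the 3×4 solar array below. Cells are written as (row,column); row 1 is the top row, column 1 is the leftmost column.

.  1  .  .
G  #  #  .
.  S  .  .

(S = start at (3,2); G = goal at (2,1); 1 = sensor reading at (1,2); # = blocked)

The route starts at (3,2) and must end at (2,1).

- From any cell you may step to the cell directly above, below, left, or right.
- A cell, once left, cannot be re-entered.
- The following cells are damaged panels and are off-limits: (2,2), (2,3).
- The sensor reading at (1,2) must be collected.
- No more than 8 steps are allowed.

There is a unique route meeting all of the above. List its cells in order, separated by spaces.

The 8-move cap with required stops at (1,2) leaves no slack for detours.
Route from (3,2): right 2 to (3,4), up 2 to (1,4), left 3 to (1,1), down 1 to (2,1) — 8 moves in all.
Check: all required cells visited; 8 ≤ 8 moves.

(3,2) (3,3) (3,4) (2,4) (1,4) (1,3) (1,2) (1,1) (2,1)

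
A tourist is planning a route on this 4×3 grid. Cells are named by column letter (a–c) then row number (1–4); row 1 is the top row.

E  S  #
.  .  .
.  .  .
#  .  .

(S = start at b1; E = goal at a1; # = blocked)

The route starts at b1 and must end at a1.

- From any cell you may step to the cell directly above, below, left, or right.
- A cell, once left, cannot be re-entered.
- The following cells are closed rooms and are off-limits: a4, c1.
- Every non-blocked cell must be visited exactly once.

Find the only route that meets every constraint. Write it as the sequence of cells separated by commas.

b1, b2, c2, c3, c4, b4, b3, a3, a2, a1

Need to visit all 10 open cells exactly once, starting at b1 and ending at a1.
Cell b4 has only two open neighbours (b3 and c4), so the path must pass straight through it: one of those is the cell it's entered from and the other is where it exits.
Route from b1: down to b2, right to c2, 2× down (reaching c4), left to b4, up to b3, left to a3, 2× up (reaching a1) — 9 moves in all.
Check: all 10 open cells covered.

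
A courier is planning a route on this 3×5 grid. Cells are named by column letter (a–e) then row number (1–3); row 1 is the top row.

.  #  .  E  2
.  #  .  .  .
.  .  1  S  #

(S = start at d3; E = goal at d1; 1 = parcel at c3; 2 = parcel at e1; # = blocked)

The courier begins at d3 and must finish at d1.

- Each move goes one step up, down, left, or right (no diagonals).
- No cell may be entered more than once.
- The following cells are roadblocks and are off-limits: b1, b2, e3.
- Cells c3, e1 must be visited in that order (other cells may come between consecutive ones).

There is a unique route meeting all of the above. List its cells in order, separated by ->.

d3 -> c3 -> c2 -> d2 -> e2 -> e1 -> d1

The waypoints must appear in the order c3, e1, with no cell reused.
Route from d3: left 1 to c3, up 1 to c2, right 2 to e2, up 1 to e1, left 1 to d1 — 6 moves in all.
Check: order respected (1 at step 1, 2 at step 5).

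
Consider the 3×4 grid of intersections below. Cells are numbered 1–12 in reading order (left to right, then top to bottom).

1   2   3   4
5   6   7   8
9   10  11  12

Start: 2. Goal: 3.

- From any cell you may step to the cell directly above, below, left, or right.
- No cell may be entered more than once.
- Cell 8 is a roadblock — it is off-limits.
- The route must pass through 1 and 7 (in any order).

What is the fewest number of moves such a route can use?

5

Any route passes through 1 and 7 in some order between 2 and 3. Summing Manhattan distances along each leg and taking the cheapest ordering (2 → 1 → 7 → 3) gives a lower bound of 1 + 3 + 1 = 5 moves.
A route of 5 moves achieves this: 2 → 1 → 5 → 6 → 7 → 3.
Since 5 matches the lower bound, it is optimal.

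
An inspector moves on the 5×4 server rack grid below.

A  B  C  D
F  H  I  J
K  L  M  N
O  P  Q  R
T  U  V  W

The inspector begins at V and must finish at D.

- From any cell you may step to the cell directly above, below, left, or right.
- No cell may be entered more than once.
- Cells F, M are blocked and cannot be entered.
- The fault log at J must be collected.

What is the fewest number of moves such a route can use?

Any route passes through J somewhere between V and D. Summing Manhattan distances along the two legs (V → J → D) gives a lower bound of 4 + 1 = 5 moves.
A route of 5 moves achieves this: V → Q → R → N → J → D.
Since 5 matches the lower bound, it is optimal.

5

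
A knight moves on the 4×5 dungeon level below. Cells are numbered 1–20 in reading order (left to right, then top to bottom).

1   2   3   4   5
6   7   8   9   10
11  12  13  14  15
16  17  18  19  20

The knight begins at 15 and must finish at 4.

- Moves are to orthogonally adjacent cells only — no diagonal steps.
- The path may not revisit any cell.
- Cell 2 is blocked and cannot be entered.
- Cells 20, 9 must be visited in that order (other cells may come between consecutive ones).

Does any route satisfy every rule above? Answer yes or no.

yes

One route that works: 15 → 20 → 19 → 14 → 9 → 4.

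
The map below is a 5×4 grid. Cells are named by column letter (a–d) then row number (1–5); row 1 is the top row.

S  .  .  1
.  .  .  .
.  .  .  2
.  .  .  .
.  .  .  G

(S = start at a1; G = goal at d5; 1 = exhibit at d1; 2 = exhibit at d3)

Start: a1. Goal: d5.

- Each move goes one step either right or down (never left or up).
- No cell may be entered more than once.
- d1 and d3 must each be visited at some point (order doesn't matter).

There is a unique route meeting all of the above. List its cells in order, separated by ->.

Moves only go right or down, so the column and row indices never decrease.
Route from a1: right 3 to d1, down 4 to d5 — 7 moves in all.
Check: all required cells visited.

a1 -> b1 -> c1 -> d1 -> d2 -> d3 -> d4 -> d5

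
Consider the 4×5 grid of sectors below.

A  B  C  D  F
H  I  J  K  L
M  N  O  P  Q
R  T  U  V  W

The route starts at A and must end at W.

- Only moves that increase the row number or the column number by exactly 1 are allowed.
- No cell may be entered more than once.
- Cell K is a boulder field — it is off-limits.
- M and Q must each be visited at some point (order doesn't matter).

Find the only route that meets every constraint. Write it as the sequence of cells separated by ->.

Moves only go right or down, so the column and row indices never decrease.
Route from A: down 2 to M, right 4 to Q, down 1 to W — 7 moves in all.
Check: all required cells visited.

A -> H -> M -> N -> O -> P -> Q -> W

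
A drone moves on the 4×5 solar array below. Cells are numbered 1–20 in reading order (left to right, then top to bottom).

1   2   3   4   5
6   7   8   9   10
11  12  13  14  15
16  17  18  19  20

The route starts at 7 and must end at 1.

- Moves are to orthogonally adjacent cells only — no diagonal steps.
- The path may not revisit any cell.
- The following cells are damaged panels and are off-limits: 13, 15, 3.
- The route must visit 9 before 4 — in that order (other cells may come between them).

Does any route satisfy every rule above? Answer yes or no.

Even ignoring the required order, no revisit-free route from 7 to 1 manages to pass through all of 9 and 4: branching out from 7, every path either misses one of them or, having collected them, can no longer reach 1 without re-entering a cell.

no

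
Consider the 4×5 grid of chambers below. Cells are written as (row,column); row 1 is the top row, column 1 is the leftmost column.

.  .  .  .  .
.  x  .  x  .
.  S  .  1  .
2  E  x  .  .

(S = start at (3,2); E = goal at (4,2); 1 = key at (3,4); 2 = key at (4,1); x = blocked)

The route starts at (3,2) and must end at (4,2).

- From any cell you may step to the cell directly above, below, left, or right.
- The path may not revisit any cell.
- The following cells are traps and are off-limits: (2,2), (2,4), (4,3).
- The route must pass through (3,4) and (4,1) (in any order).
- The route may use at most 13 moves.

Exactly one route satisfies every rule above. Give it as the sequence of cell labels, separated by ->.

(3,2) -> (3,3) -> (3,4) -> (3,5) -> (2,5) -> (1,5) -> (1,4) -> (1,3) -> (1,2) -> (1,1) -> (2,1) -> (3,1) -> (4,1) -> (4,2)

Any route must reach (3,4) and (4,1) and still end at (4,2) within 13 moves, so the order of the required stops is forced.
Route from (3,2): right 3 to (3,5), up 2 to (1,5), left 4 to (1,1), down 3 to (4,1), right 1 to (4,2) — 13 moves in all.
Check: all required cells visited; 13 ≤ 13 moves.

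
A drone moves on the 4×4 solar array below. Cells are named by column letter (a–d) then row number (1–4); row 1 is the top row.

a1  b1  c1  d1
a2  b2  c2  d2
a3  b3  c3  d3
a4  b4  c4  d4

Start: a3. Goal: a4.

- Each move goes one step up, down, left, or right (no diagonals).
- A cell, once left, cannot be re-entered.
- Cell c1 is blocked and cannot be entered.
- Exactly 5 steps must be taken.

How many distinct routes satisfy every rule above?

Need simple routes of exactly 5 moves from a3 to a4 (Manhattan distance 1, so 2 moves are spent on a detour and 2 undoing it).
Enumerating: a3 a2 b2 b3 b4 a4 | a3 b3 c3 c4 b4 a4.
That gives 2 routes.

2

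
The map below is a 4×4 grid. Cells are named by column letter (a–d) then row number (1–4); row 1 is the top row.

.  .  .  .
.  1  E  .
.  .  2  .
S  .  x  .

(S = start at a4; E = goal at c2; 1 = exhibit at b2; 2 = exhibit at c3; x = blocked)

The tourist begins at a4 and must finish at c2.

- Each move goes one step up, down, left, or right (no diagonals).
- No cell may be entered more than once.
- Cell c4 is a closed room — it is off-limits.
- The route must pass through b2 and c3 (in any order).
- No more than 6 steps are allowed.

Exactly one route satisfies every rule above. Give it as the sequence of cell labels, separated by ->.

a4 -> a3 -> a2 -> b2 -> b3 -> c3 -> c2

Any route must reach b2 and c3 and still end at c2 within 6 moves, so the order of the required stops is forced.
Route from a4: 2× up (reaching a2), right to b2, down to b3, right to c3, up to c2 — 6 moves in all.
Check: all required cells visited; 6 ≤ 6 moves.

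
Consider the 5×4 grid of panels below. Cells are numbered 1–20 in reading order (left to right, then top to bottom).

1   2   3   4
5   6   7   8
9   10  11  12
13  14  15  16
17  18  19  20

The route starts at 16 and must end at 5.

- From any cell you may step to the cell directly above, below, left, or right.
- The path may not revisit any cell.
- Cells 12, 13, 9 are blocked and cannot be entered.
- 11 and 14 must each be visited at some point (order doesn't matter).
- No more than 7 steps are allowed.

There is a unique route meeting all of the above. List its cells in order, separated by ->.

Any route must reach 11 and 14 and still end at 5 within 7 moves, so the order of the required stops is forced.
Route from 16: left 2 to 14, up 1 to 10, right 1 to 11, up 1 to 7, left 2 to 5 — 7 moves in all.
Check: all required cells visited; 7 ≤ 7 moves.

16 -> 15 -> 14 -> 10 -> 11 -> 7 -> 6 -> 5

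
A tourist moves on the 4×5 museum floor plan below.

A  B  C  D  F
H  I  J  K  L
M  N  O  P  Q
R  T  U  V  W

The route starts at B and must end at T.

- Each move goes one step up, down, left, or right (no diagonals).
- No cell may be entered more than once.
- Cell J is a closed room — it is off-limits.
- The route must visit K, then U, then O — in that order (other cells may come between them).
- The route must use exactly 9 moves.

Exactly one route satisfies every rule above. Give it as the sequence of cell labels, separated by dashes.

B - C - D - K - P - V - U - O - N - T

The waypoints must appear in the order K, U, O, with no cell reused.
Route from B: 2× right (reaching D), 3× down (reaching V), left to U, up to O, left to N, down to T — 9 moves in all.
Check: order respected (K at step 3, U at step 6, O at step 7); 9 moves as required.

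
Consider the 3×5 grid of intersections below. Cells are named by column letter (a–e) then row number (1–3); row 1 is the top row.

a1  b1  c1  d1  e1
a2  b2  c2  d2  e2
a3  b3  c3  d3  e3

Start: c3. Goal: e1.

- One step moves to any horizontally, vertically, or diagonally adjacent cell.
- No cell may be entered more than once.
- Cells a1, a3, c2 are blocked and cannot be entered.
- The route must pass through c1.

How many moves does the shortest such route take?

Any route passes through c1 somewhere between c3 and e1. Summing Chebyshev distances along the two legs (c3 → c1 → e1) gives a lower bound of 2 + 2 = 4 moves.
A route of 4 moves achieves this: c3 → b2 → c1 → d1 → e1.
Since 4 matches the lower bound, it is optimal.

4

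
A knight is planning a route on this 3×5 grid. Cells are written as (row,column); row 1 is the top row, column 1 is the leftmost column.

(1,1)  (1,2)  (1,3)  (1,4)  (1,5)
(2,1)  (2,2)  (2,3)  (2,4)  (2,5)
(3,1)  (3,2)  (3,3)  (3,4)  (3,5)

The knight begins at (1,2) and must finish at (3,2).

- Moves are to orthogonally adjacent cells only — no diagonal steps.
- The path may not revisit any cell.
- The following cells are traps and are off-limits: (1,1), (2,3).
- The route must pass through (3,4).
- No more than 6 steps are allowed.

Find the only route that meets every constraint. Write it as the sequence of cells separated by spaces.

The 6-move cap with required stops at (3,4) leaves no slack for detours.
Route from (1,2): right 2 to (1,4), down 2 to (3,4), left 2 to (3,2) — 6 moves in all.
Check: all required cells visited; 6 ≤ 6 moves.

(1,2) (1,3) (1,4) (2,4) (3,4) (3,3) (3,2)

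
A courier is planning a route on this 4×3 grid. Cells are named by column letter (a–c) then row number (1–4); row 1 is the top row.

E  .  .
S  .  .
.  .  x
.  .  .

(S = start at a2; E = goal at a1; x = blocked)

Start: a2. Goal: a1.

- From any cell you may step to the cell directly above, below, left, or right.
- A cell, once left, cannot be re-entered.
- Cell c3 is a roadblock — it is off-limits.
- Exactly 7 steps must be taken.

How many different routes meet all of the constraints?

2

Need simple routes of exactly 7 moves from a2 to a1 (Manhattan distance 1, so 3 moves are spent on a detour and 3 undoing it).
Enumerating: a2 a3 a4 b4 b3 b2 b1 a1 | a2 a3 b3 b2 c2 c1 b1 a1.
That gives 2 routes.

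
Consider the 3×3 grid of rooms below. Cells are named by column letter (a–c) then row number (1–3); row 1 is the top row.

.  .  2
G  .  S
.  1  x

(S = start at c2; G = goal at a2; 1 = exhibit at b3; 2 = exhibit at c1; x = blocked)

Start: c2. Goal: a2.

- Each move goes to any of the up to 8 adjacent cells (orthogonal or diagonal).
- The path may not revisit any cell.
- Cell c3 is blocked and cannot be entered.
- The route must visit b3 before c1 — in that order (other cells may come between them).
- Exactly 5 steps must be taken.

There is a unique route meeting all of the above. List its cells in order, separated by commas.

c2, b3, b2, c1, b1, a2

The waypoints must appear in the order b3, c1, with no cell reused.
Route from c2: down-left 1 to b3, up 1 to b2, up-right 1 to c1, left 1 to b1, down-left 1 to a2 — 5 moves in all.
Check: order respected (1 at step 1, 2 at step 3); 5 moves as required.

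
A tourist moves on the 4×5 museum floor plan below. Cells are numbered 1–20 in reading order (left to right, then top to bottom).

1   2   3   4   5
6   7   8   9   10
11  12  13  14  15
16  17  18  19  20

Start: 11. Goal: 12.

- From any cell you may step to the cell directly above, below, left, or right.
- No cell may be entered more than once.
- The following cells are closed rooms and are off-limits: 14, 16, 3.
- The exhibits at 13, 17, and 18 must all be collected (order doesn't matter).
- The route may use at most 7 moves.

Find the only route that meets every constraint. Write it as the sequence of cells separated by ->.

The 7-move cap with required stops at 13, 17, 18 leaves no slack for detours.
Route from 11: up to 6, 2× right (reaching 8), 2× down (reaching 18), left to 17, up to 12 — 7 moves in all.
Check: all required cells visited; 7 ≤ 7 moves.

11 -> 6 -> 7 -> 8 -> 13 -> 18 -> 17 -> 12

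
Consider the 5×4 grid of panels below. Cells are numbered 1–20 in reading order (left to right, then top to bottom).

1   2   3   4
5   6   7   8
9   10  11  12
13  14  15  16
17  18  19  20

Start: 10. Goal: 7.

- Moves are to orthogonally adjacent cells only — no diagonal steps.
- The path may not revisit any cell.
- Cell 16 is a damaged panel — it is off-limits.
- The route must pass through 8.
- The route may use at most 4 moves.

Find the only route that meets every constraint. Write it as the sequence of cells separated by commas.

10, 11, 12, 8, 7

The budget equals the shortest possible length, so every move has to be on a shortest route through the required cells.
Route from 10: 2× right (reaching 12), up to 8, left to 7 — 4 moves in all.
Check: all required cells visited; 4 ≤ 4 moves.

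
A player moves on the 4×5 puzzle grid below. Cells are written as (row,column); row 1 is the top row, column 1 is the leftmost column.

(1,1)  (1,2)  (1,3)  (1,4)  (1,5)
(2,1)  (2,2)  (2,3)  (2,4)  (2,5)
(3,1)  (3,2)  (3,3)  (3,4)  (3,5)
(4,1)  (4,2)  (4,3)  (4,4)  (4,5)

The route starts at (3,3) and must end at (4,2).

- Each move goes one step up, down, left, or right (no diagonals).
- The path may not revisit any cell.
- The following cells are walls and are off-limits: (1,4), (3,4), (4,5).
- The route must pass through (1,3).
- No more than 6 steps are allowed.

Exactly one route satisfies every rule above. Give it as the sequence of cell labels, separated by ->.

(3,3) -> (2,3) -> (1,3) -> (1,2) -> (2,2) -> (3,2) -> (4,2)

The 6-move cap with required stops at (1,3) leaves no slack for detours.
Route from (3,3): up 2 to (1,3), left 1 to (1,2), down 3 to (4,2) — 6 moves in all.
Check: all required cells visited; 6 ≤ 6 moves.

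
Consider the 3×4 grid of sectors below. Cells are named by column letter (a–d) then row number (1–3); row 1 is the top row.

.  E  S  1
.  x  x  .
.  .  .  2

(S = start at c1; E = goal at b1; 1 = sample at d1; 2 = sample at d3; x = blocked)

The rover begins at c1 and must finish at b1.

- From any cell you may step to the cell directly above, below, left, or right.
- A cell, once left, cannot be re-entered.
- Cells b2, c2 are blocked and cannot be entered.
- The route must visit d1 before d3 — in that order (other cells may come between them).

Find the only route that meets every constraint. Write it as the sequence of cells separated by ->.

The waypoints must appear in the order d1, d3, with no cell reused.
Route from c1: right to d1, 2× down (reaching d3), 3× left (reaching a3), 2× up (reaching a1), right to b1 — 9 moves in all.
Check: order respected (1 at step 1, 2 at step 3).

c1 -> d1 -> d2 -> d3 -> c3 -> b3 -> a3 -> a2 -> a1 -> b1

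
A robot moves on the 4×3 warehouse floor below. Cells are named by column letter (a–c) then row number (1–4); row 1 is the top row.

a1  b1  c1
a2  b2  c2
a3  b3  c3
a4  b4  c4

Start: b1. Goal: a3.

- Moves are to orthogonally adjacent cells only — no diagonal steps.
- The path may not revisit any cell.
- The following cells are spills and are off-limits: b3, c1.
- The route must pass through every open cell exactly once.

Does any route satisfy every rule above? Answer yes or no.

yes

One route that works: b1 → a1 → a2 → b2 → c2 → c3 → c4 → b4 → a4 → a3.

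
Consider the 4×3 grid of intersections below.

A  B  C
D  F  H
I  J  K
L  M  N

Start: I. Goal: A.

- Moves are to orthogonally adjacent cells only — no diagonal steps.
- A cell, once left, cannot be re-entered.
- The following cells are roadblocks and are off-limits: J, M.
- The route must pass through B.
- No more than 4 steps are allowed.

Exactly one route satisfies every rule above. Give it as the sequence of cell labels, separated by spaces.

I D F B A

The 4-move cap with required stops at B leaves no slack for detours.
Route from I: up 1 to D, right 1 to F, up 1 to B, left 1 to A — 4 moves in all.
Check: all required cells visited; 4 ≤ 4 moves.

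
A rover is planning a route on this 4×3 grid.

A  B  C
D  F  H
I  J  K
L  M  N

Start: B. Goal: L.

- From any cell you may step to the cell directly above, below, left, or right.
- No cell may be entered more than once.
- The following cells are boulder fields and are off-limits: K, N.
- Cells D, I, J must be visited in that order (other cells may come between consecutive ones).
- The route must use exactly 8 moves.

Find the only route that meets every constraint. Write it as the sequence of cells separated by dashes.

The waypoints must appear in the order D, I, J, with no cell reused.
Route from B: right 1 to C, down 1 to H, left 2 to D, down 1 to I, right 1 to J, down 1 to M, left 1 to L — 8 moves in all.
Check: order respected (D at step 4, I at step 5, J at step 6); 8 moves as required.

B - C - H - F - D - I - J - M - L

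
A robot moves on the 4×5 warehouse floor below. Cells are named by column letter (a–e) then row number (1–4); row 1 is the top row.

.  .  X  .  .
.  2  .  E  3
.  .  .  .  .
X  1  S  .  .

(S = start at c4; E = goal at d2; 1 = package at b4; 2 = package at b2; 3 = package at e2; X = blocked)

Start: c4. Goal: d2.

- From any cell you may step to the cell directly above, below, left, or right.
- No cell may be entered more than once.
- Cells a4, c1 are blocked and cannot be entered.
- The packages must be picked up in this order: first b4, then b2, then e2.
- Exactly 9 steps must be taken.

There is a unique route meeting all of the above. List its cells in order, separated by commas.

c4, b4, b3, b2, c2, c3, d3, e3, e2, d2

The waypoints must appear in the order b4, b2, e2, with no cell reused.
Route from c4: left 1 to b4, up 2 to b2, right 1 to c2, down 1 to c3, right 2 to e3, up 1 to e2, left 1 to d2 — 9 moves in all.
Check: order respected (1 at step 1, 2 at step 3, 3 at step 8); 9 moves as required.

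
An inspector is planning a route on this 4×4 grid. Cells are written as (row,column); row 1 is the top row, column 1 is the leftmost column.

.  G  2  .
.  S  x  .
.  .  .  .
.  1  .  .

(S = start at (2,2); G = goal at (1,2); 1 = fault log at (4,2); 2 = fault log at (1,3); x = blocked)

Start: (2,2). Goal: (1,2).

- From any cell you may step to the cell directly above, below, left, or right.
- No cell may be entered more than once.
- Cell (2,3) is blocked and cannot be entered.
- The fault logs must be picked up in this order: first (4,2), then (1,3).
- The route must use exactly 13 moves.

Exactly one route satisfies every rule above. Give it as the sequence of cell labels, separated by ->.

The waypoints must appear in the order (4,2), (1,3), with no cell reused.
Route from (2,2): left 1 to (2,1), down 2 to (4,1), right 1 to (4,2), up 1 to (3,2), right 1 to (3,3), down 1 to (4,3), right 1 to (4,4), up 3 to (1,4), left 2 to (1,2) — 13 moves in all.
Check: order respected (1 at step 4, 2 at step 12); 13 moves as required.

(2,2) -> (2,1) -> (3,1) -> (4,1) -> (4,2) -> (3,2) -> (3,3) -> (4,3) -> (4,4) -> (3,4) -> (2,4) -> (1,4) -> (1,3) -> (1,2)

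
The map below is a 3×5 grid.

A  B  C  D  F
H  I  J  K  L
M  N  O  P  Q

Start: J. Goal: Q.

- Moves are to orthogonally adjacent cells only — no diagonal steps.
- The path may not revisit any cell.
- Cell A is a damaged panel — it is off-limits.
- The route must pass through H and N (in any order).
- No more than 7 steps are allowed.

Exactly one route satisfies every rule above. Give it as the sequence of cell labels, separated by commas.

J, I, H, M, N, O, P, Q

The 7-move cap with required stops at H, N leaves no slack for detours.
Route from J: 2× left (reaching H), down to M, 4× right (reaching Q) — 7 moves in all.
Check: all required cells visited; 7 ≤ 7 moves.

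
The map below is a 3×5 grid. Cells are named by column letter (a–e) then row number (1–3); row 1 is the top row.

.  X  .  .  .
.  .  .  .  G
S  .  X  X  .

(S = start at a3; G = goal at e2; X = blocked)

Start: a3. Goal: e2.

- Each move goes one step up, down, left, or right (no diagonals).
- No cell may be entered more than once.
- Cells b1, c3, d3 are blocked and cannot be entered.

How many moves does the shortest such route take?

The Manhattan distance from a3 to e2 is |3−2| + |1−5| = 5, so at least 5 moves are needed.
A route of 5 moves achieves this: a3 → a2 → b2 → c2 → d2 → e2.
Since 5 matches the lower bound, it is optimal.

5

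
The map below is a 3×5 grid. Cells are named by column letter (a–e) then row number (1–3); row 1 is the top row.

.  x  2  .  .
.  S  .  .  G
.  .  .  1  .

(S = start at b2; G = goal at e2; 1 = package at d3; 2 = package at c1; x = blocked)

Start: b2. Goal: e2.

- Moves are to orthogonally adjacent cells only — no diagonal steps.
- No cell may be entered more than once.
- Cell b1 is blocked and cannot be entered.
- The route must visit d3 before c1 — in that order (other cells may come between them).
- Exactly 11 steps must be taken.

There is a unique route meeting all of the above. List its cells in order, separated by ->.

The waypoints must appear in the order d3, c1, with no cell reused.
Route from b2: left to a2, down to a3, 3× right (reaching d3), up to d2, left to c2, up to c1, 2× right (reaching e1), down to e2 — 11 moves in all.
Check: order respected (1 at step 5, 2 at step 8); 11 moves as required.

b2 -> a2 -> a3 -> b3 -> c3 -> d3 -> d2 -> c2 -> c1 -> d1 -> e1 -> e2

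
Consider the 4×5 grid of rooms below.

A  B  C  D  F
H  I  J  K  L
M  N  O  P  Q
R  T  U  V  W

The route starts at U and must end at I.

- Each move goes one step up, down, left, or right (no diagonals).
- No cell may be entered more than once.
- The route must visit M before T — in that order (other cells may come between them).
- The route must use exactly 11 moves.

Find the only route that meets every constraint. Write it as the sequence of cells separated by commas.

U, O, J, C, B, A, H, M, R, T, N, I

The waypoints must appear in the order M, T, with no cell reused.
Route from U: up 3 to C, left 2 to A, down 3 to R, right 1 to T, up 2 to I — 11 moves in all.
Check: order respected (M at step 7, T at step 9); 11 moves as required.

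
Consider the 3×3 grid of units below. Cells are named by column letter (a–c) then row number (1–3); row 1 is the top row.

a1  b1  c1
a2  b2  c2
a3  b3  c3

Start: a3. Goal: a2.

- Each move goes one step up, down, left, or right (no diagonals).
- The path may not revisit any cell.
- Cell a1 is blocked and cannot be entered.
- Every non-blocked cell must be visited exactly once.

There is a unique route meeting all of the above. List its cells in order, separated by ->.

Need to visit all 8 open cells exactly once, starting at a3 and ending at a2.
Route from a3: right 2 to c3, up 2 to c1, left 1 to b1, down 1 to b2, left 1 to a2 — 7 moves in all.
Check: all 8 open cells covered.

a3 -> b3 -> c3 -> c2 -> c1 -> b1 -> b2 -> a2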